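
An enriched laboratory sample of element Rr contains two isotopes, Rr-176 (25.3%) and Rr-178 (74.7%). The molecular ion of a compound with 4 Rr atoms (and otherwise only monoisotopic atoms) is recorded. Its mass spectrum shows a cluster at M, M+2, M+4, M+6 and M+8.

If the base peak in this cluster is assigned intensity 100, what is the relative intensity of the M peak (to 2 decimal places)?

Binomial terms of (0.253 + 0.747)^4: M 0.0041, M+2 0.0484, M+4 0.2143, M+6 0.4218, M+8 0.3114 → M+6 is the base peak.
P(M+6) = C(4,3) × 0.253^1 × 0.747^3 = 4 × 0.2530 × 0.41683272 = 0.421835 (base)
P(M) = C(4,0) × 0.253^4 × 0.747^0 = 1 × 0.00409715 × 1.0000 = 0.004097
Relative intensity = 0.004097 / 0.421835 × 100 = 0.97

0.97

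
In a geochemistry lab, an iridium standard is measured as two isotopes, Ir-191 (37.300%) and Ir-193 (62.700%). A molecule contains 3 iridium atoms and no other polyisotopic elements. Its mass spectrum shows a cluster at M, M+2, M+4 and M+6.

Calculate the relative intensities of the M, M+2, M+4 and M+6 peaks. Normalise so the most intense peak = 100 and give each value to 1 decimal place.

Expanding (0.37300 + 0.62700)^3:
P(M) = 0.37300^3 = 0.051895
P(M+2) = 3 × 0.37300^2 × 0.62700^1 = 0.261702
P(M+4) = 3 × 0.37300^1 × 0.62700^2 = 0.439911
P(M+6) = 0.62700^3 = 0.246492
The M+4 peak is largest (0.439911); scaling to 100 gives 11.8 : 59.5 : 100.0 : 56.0.

11.8 : 59.5 : 100.0 : 56.0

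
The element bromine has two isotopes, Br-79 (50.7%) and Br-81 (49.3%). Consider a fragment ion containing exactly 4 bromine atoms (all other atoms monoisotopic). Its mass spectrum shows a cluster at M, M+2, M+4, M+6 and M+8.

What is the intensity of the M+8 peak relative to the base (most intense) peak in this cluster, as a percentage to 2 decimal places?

15.76%

Term probabilities: M 0.0661, M+2 0.2570, M+4 0.3749, M+6 0.2430, M+8 0.0591. Base peak = M+4.
P(M+4) = C(4,2) × 0.507^2 × 0.493^2 = 6 × 0.257049 × 0.243049 = 0.374853 (base)
P(M+8) = C(4,4) × 0.507^0 × 0.493^4 = 1 × 1.0000 × 0.05907282 = 0.059073
Relative intensity = 0.059073 / 0.374853 × 100 = 15.76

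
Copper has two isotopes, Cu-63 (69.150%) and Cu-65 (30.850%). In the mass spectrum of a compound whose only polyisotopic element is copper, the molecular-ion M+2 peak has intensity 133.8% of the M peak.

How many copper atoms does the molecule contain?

3

For n independent Cu atoms, I(M+2)/I(M) = n · (abundance Cu-65) / (abundance Cu-63) = n · 0.30850/0.69150.
n = 1.338 × 0.69150/0.30850 = 3.00 ≈ 3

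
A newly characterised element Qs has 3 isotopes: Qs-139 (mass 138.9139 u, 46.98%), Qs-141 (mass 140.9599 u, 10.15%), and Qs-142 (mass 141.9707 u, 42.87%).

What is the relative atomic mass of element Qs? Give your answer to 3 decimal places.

Average mass = Σ (abundance × isotope mass) = 0.4698 × 138.9139 + 0.1015 × 140.9599 + 0.4287 × 141.9707
= 65.26175 + 14.30743 + 60.86284 = 140.43202 u

140.432 u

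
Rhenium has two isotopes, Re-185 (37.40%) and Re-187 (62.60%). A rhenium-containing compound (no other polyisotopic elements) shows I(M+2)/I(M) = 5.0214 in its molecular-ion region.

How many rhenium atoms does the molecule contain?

For n independent Re atoms, I(M+2)/I(M) = n · (abundance Re-187) / (abundance Re-185) = n · 0.6260/0.3740.
n = 5.0214 × 0.3740/0.6260 = 3.00 ≈ 3

3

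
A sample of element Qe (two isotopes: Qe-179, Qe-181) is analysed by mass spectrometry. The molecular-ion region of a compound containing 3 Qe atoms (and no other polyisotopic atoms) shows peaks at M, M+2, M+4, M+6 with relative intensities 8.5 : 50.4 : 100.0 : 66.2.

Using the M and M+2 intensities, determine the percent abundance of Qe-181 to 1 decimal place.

66.4%

Let p = fractional abundance of Qe-179. I(M+2)/I(M) = [C(3,1)·p^2·(1−p)] / p^3 = 3·(1−p)/p = 50.4/8.5 = 5.9294
(1−p)/p = 5.9294/3 = 1.9765  ⇒  p = 1/(1 + 1.9765) = 0.3360
Qe-179: 33.6%, Qe-181: 66.4%.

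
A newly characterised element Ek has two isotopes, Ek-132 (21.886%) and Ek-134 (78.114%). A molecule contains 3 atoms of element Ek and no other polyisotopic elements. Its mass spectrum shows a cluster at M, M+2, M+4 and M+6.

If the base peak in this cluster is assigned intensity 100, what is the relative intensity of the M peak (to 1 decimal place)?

2.2

(0.21886 + 0.78114)^3 gives M 0.0105, M+2 0.1122, M+4 0.4006, M+6 0.4766; the largest is M+6.
P(M+6) = C(3,3) × 0.21886^0 × 0.78114^3 = 1 × 1.0000 × 0.47663577 = 0.476636 (base)
P(M) = C(3,0) × 0.21886^3 × 0.78114^0 = 1 × 0.01048333 × 1.0000 = 0.010483
Relative intensity = 0.010483 / 0.476636 × 100 = 2.2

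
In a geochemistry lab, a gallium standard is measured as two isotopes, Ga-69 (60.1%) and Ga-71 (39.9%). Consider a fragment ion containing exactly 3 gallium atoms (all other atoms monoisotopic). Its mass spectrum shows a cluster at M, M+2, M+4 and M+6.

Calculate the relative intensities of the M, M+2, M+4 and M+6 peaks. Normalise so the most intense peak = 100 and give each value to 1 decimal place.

Expanding (0.601 + 0.399)^3:
P(M) = 0.601^3 = 0.217082
P(M+2) = 3 × 0.601^2 × 0.399^1 = 0.432358
P(M+4) = 3 × 0.601^1 × 0.399^2 = 0.287039
P(M+6) = 0.399^3 = 0.063521
The M+2 peak is largest (0.432358); scaling to 100 gives 50.2 : 100.0 : 66.4 : 14.7.

50.2 : 100.0 : 66.4 : 14.7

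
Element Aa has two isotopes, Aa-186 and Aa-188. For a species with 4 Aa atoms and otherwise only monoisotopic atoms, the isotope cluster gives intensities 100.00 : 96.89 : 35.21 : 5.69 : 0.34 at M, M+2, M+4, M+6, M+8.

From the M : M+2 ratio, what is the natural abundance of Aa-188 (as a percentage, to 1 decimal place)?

19.5%

Write p for the Aa-186 fraction. I(M+2)/I(M) = [C(4,1)·p^3·(1−p)] / p^4 = 4·(1−p)/p = 96.89/100.00 = 0.9689
(1−p)/p = 0.9689/4 = 0.2422  ⇒  p = 1/(1 + 0.2422) = 0.8050
Aa-186: 80.5%, Aa-188: 19.5%.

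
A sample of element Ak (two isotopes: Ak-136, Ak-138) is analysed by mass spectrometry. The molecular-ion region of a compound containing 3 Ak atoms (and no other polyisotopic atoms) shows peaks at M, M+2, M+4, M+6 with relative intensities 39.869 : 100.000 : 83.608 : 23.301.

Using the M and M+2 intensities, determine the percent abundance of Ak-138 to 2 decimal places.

If p is the fraction of Ak that is Ak-136, then I(M+2)/I(M) = [C(3,1)·p^2·(1−p)] / p^3 = 3·(1−p)/p = 100.000/39.869 = 2.5082
(1−p)/p = 2.5082/3 = 0.8361  ⇒  p = 1/(1 + 0.8361) = 0.5446
Ak-136: 54.46%, Ak-138: 45.54%.

45.54%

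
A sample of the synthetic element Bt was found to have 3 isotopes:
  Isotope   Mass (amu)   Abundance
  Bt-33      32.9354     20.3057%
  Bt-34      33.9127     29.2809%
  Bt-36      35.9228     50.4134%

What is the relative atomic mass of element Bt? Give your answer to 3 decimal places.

34.728 amu

Weight each isotope mass by its fractional abundance: 0.203057 × 32.9354 + 0.292809 × 33.9127 + 0.504134 × 35.9228
= 6.68776 + 9.92994 + 18.10990 = 34.72760 amu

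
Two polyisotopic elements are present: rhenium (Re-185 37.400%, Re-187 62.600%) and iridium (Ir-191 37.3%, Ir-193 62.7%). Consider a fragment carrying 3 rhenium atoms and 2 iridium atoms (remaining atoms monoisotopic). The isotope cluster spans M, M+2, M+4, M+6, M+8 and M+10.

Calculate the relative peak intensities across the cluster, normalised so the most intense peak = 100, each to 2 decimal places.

Rhenium pattern (n=3): 0.05231362 : 0.26268713 : 0.43968487 : 0.24531438
Iridium pattern (n=2): 0.139129 : 0.467742 : 0.393129
Convolve the two distributions (both contribute in 2-u steps):
  M: 0.05231362×0.139129 = 0.007278
  M+2: 0.05231362×0.467742 + 0.26268713×0.139129 = 0.061017
  M+4: 0.05231362×0.393129 + 0.26268713×0.467742 + 0.43968487×0.139129 = 0.204609
  M+6: 0.26268713×0.393129 + 0.43968487×0.467742 + 0.24531438×0.139129 = 0.343059
  M+8: 0.43968487×0.393129 + 0.24531438×0.467742 = 0.287597
  M+10: 0.24531438×0.393129 = 0.096440
Scale to base peak (0.343059) = 100: 2.12 : 17.79 : 59.64 : 100.00 : 83.83 : 28.11

2.12 : 17.79 : 59.64 : 100.00 : 83.83 : 28.11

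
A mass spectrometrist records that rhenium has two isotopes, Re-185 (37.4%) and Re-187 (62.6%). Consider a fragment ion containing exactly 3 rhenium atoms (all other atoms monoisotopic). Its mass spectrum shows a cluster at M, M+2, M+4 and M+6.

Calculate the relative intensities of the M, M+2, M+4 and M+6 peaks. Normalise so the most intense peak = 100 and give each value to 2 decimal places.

11.90 : 59.74 : 100.00 : 55.79

The 3 Re atoms are independent, so intensities follow the terms of (0.374 + 0.626)^3.
P(M) = 0.374^3 = 0.052314
P(M+2) = 3 × 0.374^2 × 0.626^1 = 0.262687
P(M+4) = 3 × 0.374^1 × 0.626^2 = 0.439685
P(M+6) = 0.626^3 = 0.245314
The M+4 peak is largest (0.439685); scaling to 100 gives 11.90 : 59.74 : 100.00 : 55.79.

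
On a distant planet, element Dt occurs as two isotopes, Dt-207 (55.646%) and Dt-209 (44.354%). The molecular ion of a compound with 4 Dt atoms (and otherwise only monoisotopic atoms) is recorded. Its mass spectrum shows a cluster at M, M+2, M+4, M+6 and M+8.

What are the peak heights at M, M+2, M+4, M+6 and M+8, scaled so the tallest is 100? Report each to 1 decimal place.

26.2 : 83.6 : 100.0 : 53.1 : 10.6

The 4 Dt atoms are independent, so intensities follow the terms of (0.55646 + 0.44354)^4.
P(M) = 0.55646^4 = 0.095882
P(M+2) = 4 × 0.55646^3 × 0.44354^1 = 0.305699
P(M+4) = 6 × 0.55646^2 × 0.44354^2 = 0.365498
P(M+6) = 4 × 0.55646^1 × 0.44354^3 = 0.194219
P(M+8) = 0.44354^4 = 0.038702
The M+4 peak is largest (0.365498); scaling to 100 gives 26.2 : 83.6 : 100.0 : 53.1 : 10.6.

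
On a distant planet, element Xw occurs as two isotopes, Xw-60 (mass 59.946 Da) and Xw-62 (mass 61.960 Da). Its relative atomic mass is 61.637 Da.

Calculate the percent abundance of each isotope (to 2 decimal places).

Xw-60: 16.04%, Xw-62: 83.96%

With x = fraction of Xw-60 (so Xw-62 is 1 − x):
59.946·x + 61.960·(1 − x) = 61.637
(59.946 − 61.960)·x = 61.637 − 61.960
x = -0.323 / -2.014 = 0.16038 → 16.04% Xw-60, 83.96% Xw-62.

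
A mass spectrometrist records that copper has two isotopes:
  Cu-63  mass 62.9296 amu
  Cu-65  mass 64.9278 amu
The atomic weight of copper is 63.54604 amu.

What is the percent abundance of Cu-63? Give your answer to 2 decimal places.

With x = fraction of Cu-63 (so Cu-65 is 1 − x):
62.9296·x + 64.9278·(1 − x) = 63.54604
(62.9296 − 64.9278)·x = 63.54604 − 64.9278
x = -1.38176 / -1.9982 = 0.69150 → 69.15% Cu-63, 30.85% Cu-65.

69.15%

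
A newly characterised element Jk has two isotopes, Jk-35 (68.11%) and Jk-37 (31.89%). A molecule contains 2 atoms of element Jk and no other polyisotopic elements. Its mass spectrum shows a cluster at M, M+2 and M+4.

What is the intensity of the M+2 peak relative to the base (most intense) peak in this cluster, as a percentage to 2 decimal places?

93.64%

Binomial terms of (0.6811 + 0.3189)^2: M 0.4639, M+2 0.4344, M+4 0.1017 → M is the base peak.
P(M) = C(2,0) × 0.6811^2 × 0.3189^0 = 1 × 0.46389721 × 1.0000 = 0.463897 (base)
P(M+2) = C(2,1) × 0.6811^1 × 0.3189^1 = 2 × 0.6811 × 0.3189 = 0.434406
Relative intensity = 0.434406 / 0.463897 × 100 = 93.64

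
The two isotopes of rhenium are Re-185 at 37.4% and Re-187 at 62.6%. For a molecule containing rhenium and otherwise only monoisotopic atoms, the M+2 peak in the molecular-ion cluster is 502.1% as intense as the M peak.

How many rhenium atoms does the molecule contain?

With n Re atoms, P(M+2)/P(M) = C(n,1)·p^(n−1)q / p^n = n·q/p = n · 0.626/0.374.
n = 5.021 × 0.374/0.626 = 3.00 ≈ 3

3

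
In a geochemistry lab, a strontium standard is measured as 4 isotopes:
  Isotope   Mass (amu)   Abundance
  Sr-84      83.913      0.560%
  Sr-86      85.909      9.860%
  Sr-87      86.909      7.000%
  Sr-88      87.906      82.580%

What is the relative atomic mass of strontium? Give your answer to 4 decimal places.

87.6169 amu

Average mass = Σ (abundance × isotope mass) = 0.00560 × 83.913 + 0.09860 × 85.909 + 0.07000 × 86.909 + 0.82580 × 87.906
= 0.46991 + 8.47063 + 6.08363 + 72.59277 = 87.61694 amu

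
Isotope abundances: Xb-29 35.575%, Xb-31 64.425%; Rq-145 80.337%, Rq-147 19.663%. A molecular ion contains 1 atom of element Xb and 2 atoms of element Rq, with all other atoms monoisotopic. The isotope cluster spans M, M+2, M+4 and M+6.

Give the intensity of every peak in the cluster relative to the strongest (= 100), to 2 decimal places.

43.47 : 100.00 : 41.14 : 4.72

Element Xb pattern (n=1): 0.35575 : 0.64425
Element Rq pattern (n=2): 0.64540336 : 0.31593329 : 0.03866336
Convolve the two distributions (both contribute in 2-u steps):
  M: 0.35575×0.64540336 = 0.229602
  M+2: 0.35575×0.31593329 + 0.64425×0.64540336 = 0.528194
  M+4: 0.35575×0.03866336 + 0.64425×0.31593329 = 0.217295
  M+6: 0.64425×0.03866336 = 0.024909
Scale to base peak (0.528194) = 100: 43.47 : 100.00 : 41.14 : 4.72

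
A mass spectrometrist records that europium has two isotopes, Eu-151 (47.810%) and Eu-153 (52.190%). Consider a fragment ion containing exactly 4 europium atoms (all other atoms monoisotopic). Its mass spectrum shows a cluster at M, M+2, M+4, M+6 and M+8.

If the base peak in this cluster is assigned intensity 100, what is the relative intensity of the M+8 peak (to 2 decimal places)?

19.86

Term probabilities: M 0.0522, M+2 0.2281, M+4 0.3736, M+6 0.2719, M+8 0.0742. Base peak = M+4.
P(M+4) = C(4,2) × 0.47810^2 × 0.52190^2 = 6 × 0.22857961 × 0.27237961 = 0.373563 (base)
P(M+8) = C(4,4) × 0.47810^0 × 0.52190^4 = 1 × 1.0000 × 0.07419065 = 0.074191
Relative intensity = 0.074191 / 0.373563 × 100 = 19.86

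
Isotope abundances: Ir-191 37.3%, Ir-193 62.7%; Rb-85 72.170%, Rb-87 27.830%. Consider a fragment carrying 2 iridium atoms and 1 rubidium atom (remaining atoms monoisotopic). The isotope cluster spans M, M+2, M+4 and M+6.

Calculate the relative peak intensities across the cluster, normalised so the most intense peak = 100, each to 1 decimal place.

24.3 : 90.9 : 100.0 : 26.4

Iridium pattern (n=2): 0.139129 : 0.467742 : 0.393129
Rubidium pattern (n=1): 0.7217 : 0.2783
Convolve the two distributions (both contribute in 2-u steps):
  M: 0.139129×0.7217 = 0.100409
  M+2: 0.139129×0.2783 + 0.467742×0.7217 = 0.376289
  M+4: 0.467742×0.2783 + 0.393129×0.7217 = 0.413894
  M+6: 0.393129×0.2783 = 0.109408
Scale to base peak (0.413894) = 100: 24.3 : 90.9 : 100.0 : 26.4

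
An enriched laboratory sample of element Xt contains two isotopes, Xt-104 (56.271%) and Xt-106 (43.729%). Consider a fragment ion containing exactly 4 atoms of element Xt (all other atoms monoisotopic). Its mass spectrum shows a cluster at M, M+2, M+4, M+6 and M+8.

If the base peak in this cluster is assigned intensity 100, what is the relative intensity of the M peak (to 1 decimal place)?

27.6

(0.56271 + 0.43729)^4 gives M 0.1003, M+2 0.3117, M+4 0.3633, M+6 0.1882, M+8 0.0366; the largest is M+4.
P(M+4) = C(4,2) × 0.56271^2 × 0.43729^2 = 6 × 0.31664254 × 0.19122254 = 0.363295 (base)
P(M) = C(4,0) × 0.56271^4 × 0.43729^0 = 1 × 0.1002625 × 1.0000 = 0.100263
Relative intensity = 0.100263 / 0.363295 × 100 = 27.6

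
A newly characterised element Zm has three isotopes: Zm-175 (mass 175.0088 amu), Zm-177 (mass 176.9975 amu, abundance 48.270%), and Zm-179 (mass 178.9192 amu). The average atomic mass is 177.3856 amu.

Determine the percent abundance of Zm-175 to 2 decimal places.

Let x and y be the fractions of Zm-175 and Zm-179. Then x + y = 1 − 0.48270 = 0.51730 and 175.0088x + 178.9192y = 177.3856 − 0.48270×176.9975 = 91.94890675.
Substituting: 175.0088x + 178.9192(0.51730 − x) = 91.94890675
(175.0088 − 178.9192)x = -0.60599541  ⇒  x = 0.15497, y = 0.36233
Zm-175: 15.50%, Zm-179: 36.23%.

15.50%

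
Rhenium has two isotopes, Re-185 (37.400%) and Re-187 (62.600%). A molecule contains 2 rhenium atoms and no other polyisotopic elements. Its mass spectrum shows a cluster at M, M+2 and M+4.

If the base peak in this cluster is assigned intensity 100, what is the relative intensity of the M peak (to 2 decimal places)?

Binomial terms of (0.37400 + 0.62600)^2: M 0.1399, M+2 0.4682, M+4 0.3919 → M+2 is the base peak.
P(M+2) = C(2,1) × 0.37400^1 × 0.62600^1 = 2 × 0.3740 × 0.6260 = 0.468248 (base)
P(M) = C(2,0) × 0.37400^2 × 0.62600^0 = 1 × 0.139876 × 1.0000 = 0.139876
Relative intensity = 0.139876 / 0.468248 × 100 = 29.87

29.87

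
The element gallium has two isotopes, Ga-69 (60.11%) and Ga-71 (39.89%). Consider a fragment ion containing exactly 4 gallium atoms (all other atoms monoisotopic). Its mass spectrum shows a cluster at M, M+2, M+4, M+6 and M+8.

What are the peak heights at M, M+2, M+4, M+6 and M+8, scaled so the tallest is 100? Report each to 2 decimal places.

Expanding (0.6011 + 0.3989)^4:
P(M) = 0.6011^4 = 0.130553
P(M+2) = 4 × 0.6011^3 × 0.3989^1 = 0.346549
P(M+4) = 6 × 0.6011^2 × 0.3989^2 = 0.344963
P(M+6) = 4 × 0.6011^1 × 0.3989^3 = 0.152616
P(M+8) = 0.3989^4 = 0.025320
The M+2 peak is largest (0.346549); scaling to 100 gives 37.67 : 100.00 : 99.54 : 44.04 : 7.31.

37.67 : 100.00 : 99.54 : 44.04 : 7.31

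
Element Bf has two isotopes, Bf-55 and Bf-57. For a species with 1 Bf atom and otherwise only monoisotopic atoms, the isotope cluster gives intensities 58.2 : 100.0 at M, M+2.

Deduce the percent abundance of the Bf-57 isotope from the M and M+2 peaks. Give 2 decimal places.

If p is the fraction of Bf that is Bf-55, then I(M+2)/I(M) = [C(1,1)·p^0·(1−p)] / p^1 = 1·(1−p)/p = 100.0/58.2 = 1.7182
(1−p)/p = 1.7182/1 = 1.7182  ⇒  p = 1/(1 + 1.7182) = 0.3679
Bf-55: 36.79%, Bf-57: 63.21%.

63.21%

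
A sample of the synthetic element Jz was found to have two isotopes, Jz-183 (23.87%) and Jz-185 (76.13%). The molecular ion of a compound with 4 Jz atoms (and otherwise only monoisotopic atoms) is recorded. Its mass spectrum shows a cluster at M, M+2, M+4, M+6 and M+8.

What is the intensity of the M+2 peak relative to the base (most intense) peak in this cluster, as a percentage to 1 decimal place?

(0.2387 + 0.7613)^4 gives M 0.0032, M+2 0.0414, M+4 0.1981, M+6 0.4213, M+8 0.3359; the largest is M+6.
P(M+6) = C(4,3) × 0.2387^1 × 0.7613^3 = 4 × 0.2387 × 0.4412325 = 0.421289 (base)
P(M+2) = C(4,1) × 0.2387^3 × 0.7613^1 = 4 × 0.01360057 × 0.7613 = 0.041416
Relative intensity = 0.041416 / 0.421289 × 100 = 9.8

9.8%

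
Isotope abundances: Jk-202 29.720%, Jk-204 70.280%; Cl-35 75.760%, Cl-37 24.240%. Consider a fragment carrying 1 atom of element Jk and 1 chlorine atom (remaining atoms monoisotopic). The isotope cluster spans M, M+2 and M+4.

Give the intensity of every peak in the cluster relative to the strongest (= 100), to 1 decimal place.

37.2 : 100.0 : 28.2

Element Jk pattern (n=1): 0.2972 : 0.7028
Chlorine pattern (n=1): 0.7576 : 0.2424
Convolve the two distributions (both contribute in 2-u steps):
  M: 0.2972×0.7576 = 0.225159
  M+2: 0.2972×0.2424 + 0.7028×0.7576 = 0.604483
  M+4: 0.7028×0.2424 = 0.170359
Scale to base peak (0.604483) = 100: 37.2 : 100.0 : 28.2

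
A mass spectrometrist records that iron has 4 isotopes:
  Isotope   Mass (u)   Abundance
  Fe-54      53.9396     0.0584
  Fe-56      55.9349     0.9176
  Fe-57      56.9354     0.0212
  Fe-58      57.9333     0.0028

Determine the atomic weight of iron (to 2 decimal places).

55.85 u

The abundance-weighted mean is 0.0584 × 53.9396 + 0.9176 × 55.9349 + 0.0212 × 56.9354 + 0.0028 × 57.9333
= 3.15007 + 51.32586 + 1.20703 + 0.16221 = 55.84517 u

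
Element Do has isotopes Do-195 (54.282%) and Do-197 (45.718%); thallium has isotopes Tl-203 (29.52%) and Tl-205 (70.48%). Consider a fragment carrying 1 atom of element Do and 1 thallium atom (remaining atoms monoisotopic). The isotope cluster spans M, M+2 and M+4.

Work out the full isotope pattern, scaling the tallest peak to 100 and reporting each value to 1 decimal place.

Element Do pattern (n=1): 0.54282 : 0.45718
Thallium pattern (n=1): 0.2952 : 0.7048
Convolve the two distributions (both contribute in 2-u steps):
  M: 0.54282×0.2952 = 0.160240
  M+2: 0.54282×0.7048 + 0.45718×0.2952 = 0.517539
  M+4: 0.45718×0.7048 = 0.322220
Scale to base peak (0.517539) = 100: 31.0 : 100.0 : 62.3

31.0 : 100.0 : 62.3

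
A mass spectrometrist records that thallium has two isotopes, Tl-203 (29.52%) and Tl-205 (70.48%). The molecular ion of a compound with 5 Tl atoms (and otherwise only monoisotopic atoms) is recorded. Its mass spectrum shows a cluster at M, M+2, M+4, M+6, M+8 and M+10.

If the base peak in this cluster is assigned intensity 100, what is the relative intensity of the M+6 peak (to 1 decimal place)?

Term probabilities: M 0.0022, M+2 0.0268, M+4 0.1278, M+6 0.3051, M+8 0.3642, M+10 0.1739. Base peak = M+8.
P(M+8) = C(5,4) × 0.2952^1 × 0.7048^4 = 5 × 0.2952 × 0.24675365 = 0.364208 (base)
P(M+6) = C(5,3) × 0.2952^2 × 0.7048^3 = 10 × 0.08714304 × 0.35010449 = 0.305092
Relative intensity = 0.305092 / 0.364208 × 100 = 83.8

83.8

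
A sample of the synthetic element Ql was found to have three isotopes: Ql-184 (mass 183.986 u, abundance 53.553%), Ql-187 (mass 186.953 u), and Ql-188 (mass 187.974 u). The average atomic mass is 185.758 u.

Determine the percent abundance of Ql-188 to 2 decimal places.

The remaining 46.447% is split between Ql-187 (fraction x) and Ql-188 (fraction 0.46447 − x).
Substituting: 186.953x + 187.974(0.46447 − x) = 87.22797742
(186.953 − 187.974)x = -0.08030636  ⇒  x = 0.07865, y = 0.38582
Ql-187: 7.87%, Ql-188: 38.58%.

38.58%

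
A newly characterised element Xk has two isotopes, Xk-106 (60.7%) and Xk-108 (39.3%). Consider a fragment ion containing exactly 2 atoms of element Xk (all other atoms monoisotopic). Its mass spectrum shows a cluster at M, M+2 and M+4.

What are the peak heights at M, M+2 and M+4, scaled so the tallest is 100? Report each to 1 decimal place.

77.2 : 100.0 : 32.4

Expanding (0.607 + 0.393)^2:
P(M) = 0.607^2 = 0.368449
P(M+2) = 2 × 0.607^1 × 0.393^1 = 0.477102
P(M+4) = 0.393^2 = 0.154449
The M+2 peak is largest (0.477102); scaling to 100 gives 77.2 : 100.0 : 32.4.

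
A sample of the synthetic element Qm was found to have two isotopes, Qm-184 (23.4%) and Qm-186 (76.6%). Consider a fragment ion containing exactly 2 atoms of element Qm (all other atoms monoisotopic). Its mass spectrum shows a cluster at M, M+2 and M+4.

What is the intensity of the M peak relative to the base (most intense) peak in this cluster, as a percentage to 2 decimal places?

Binomial terms of (0.234 + 0.766)^2: M 0.0548, M+2 0.3585, M+4 0.5868 → M+4 is the base peak.
P(M+4) = C(2,2) × 0.234^0 × 0.766^2 = 1 × 1.0000 × 0.586756 = 0.586756 (base)
P(M) = C(2,0) × 0.234^2 × 0.766^0 = 1 × 0.054756 × 1.0000 = 0.054756
Relative intensity = 0.054756 / 0.586756 × 100 = 9.33

9.33%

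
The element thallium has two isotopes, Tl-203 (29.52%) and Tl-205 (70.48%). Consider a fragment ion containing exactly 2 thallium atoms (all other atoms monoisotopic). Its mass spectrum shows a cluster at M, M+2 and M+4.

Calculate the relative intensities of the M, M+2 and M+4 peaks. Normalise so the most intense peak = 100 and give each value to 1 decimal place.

17.5 : 83.8 : 100.0

Each Tl atom is independently Tl-203 (p = 0.2952) or Tl-205 (q = 0.7048); the cluster is the binomial expansion (p + q)^2.
P(M) = 0.2952^2 = 0.087143
P(M+2) = 2 × 0.2952^1 × 0.7048^1 = 0.416114
P(M+4) = 0.7048^2 = 0.496743
The M+4 peak is largest (0.496743); scaling to 100 gives 17.5 : 83.8 : 100.0.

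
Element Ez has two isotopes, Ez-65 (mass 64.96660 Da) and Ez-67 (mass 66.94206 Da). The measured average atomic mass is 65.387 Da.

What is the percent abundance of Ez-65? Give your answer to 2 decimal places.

78.72%

Writing the weighted mean with unknown fraction x of Ez-65:
64.96660·x + 66.94206·(1 − x) = 65.387
(64.96660 − 66.94206)·x = 65.387 − 66.94206
x = -1.55506 / -1.97546 = 0.78719 → 78.72% Ez-65, 21.28% Ez-67.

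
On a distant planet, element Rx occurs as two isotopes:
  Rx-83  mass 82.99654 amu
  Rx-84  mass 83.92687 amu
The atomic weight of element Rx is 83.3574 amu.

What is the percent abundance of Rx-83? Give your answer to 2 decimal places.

Let x be the fractional abundance of Rx-83; then Rx-84 has abundance 1 − x.
82.99654·x + 83.92687·(1 − x) = 83.3574
(82.99654 − 83.92687)·x = 83.3574 − 83.92687
x = -0.56947 / -0.93033 = 0.61212 → 61.21% Rx-83, 38.79% Rx-84.

61.21%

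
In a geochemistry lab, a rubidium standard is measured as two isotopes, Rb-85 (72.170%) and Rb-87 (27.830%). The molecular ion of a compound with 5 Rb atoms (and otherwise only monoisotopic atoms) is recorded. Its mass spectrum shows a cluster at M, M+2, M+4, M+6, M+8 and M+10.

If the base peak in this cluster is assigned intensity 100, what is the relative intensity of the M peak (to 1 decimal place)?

(0.72170 + 0.27830)^5 gives M 0.1958, M+2 0.3775, M+4 0.2911, M+6 0.1123, M+8 0.0216, M+10 0.0017; the largest is M+2.
P(M+2) = C(5,1) × 0.72170^4 × 0.27830^1 = 5 × 0.27128565 × 0.2783 = 0.377494 (base)
P(M) = C(5,0) × 0.72170^5 × 0.27830^0 = 1 × 0.19578685 × 1.0000 = 0.195787
Relative intensity = 0.195787 / 0.377494 × 100 = 51.9

51.9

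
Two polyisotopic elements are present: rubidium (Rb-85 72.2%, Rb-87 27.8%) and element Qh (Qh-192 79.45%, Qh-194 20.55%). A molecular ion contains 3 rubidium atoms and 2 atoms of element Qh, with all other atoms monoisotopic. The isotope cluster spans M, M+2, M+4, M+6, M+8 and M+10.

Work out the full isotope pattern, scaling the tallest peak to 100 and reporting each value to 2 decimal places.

59.79 : 100.00 : 66.32 : 21.79 : 3.54 : 0.23

Rubidium pattern (n=3): 0.37636705 : 0.43475086 : 0.16739714 : 0.02148495
Element Qh pattern (n=2): 0.63123025 : 0.3265395 : 0.04223025
Convolve the two distributions (both contribute in 2-u steps):
  M: 0.37636705×0.63123025 = 0.237574
  M+2: 0.37636705×0.3265395 + 0.43475086×0.63123025 = 0.397327
  M+4: 0.37636705×0.04223025 + 0.43475086×0.3265395 + 0.16739714×0.63123025 = 0.263524
  M+6: 0.43475086×0.04223025 + 0.16739714×0.3265395 + 0.02148495×0.63123025 = 0.086583
  M+8: 0.16739714×0.04223025 + 0.02148495×0.3265395 = 0.014085
  M+10: 0.02148495×0.04223025 = 0.000907
Scale to base peak (0.397327) = 100: 59.79 : 100.00 : 66.32 : 21.79 : 3.54 : 0.23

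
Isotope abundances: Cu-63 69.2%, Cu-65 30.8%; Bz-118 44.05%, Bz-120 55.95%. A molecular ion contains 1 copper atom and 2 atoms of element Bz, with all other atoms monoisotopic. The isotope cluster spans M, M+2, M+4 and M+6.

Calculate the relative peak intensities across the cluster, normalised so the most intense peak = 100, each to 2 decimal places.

Copper pattern (n=1): 0.6920 : 0.3080
Element Bz pattern (n=2): 0.19404025 : 0.4929195 : 0.31304025
Convolve the two distributions (both contribute in 2-u steps):
  M: 0.6920×0.19404025 = 0.134276
  M+2: 0.6920×0.4929195 + 0.3080×0.19404025 = 0.400865
  M+4: 0.6920×0.31304025 + 0.3080×0.4929195 = 0.368443
  M+6: 0.3080×0.31304025 = 0.096416
Scale to base peak (0.400865) = 100: 33.50 : 100.00 : 91.91 : 24.05

33.50 : 100.00 : 91.91 : 24.05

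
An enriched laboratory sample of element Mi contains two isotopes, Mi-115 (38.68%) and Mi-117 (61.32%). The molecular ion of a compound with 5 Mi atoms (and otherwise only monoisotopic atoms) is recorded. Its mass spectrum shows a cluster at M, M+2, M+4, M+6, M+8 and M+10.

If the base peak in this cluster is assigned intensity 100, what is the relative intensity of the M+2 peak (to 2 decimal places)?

Term probabilities: M 0.0087, M+2 0.0686, M+4 0.2176, M+6 0.3450, M+8 0.2734, M+10 0.0867. Base peak = M+6.
P(M+6) = C(5,3) × 0.3868^2 × 0.6132^3 = 10 × 0.14961424 × 0.23057193 = 0.344968 (base)
P(M+2) = C(5,1) × 0.3868^4 × 0.6132^1 = 5 × 0.02238442 × 0.6132 = 0.068631
Relative intensity = 0.068631 / 0.344968 × 100 = 19.89

19.89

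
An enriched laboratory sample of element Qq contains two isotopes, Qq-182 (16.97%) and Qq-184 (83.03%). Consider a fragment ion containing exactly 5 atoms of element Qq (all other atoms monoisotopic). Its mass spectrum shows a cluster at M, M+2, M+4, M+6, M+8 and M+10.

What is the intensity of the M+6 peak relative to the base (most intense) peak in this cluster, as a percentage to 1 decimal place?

40.9%

(0.1697 + 0.8303)^5 gives M 0.0001, M+2 0.0034, M+4 0.0337, M+6 0.1648, M+8 0.4033, M+10 0.3946; the largest is M+8.
P(M+8) = C(5,4) × 0.1697^1 × 0.8303^4 = 5 × 0.1697 × 0.47526973 = 0.403266 (base)
P(M+6) = C(5,3) × 0.1697^2 × 0.8303^3 = 10 × 0.02879809 × 0.57240723 = 0.164842
Relative intensity = 0.164842 / 0.403266 × 100 = 40.9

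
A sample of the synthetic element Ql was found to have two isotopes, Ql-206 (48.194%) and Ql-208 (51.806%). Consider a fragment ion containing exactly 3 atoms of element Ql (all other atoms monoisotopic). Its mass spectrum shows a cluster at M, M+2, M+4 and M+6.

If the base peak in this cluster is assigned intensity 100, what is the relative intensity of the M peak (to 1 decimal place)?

28.8

(0.48194 + 0.51806)^3 gives M 0.1119, M+2 0.3610, M+4 0.3880, M+6 0.1390; the largest is M+4.
P(M+4) = C(3,2) × 0.48194^1 × 0.51806^2 = 3 × 0.48194 × 0.26838616 = 0.388038 (base)
P(M) = C(3,0) × 0.48194^3 × 0.51806^0 = 1 × 0.11193835 × 1.0000 = 0.111938
Relative intensity = 0.111938 / 0.388038 × 100 = 28.8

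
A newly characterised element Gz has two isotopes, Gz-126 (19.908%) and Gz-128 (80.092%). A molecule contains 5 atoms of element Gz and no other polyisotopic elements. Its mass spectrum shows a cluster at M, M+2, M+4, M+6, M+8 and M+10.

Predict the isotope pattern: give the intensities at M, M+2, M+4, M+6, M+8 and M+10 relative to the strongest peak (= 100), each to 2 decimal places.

Each Gz atom is independently Gz-126 (p = 0.19908) or Gz-128 (q = 0.80092); the cluster is the binomial expansion (p + q)^5.
P(M) = 0.19908^5 = 0.000313
P(M+2) = 5 × 0.19908^4 × 0.80092^1 = 0.006290
P(M+4) = 10 × 0.19908^3 × 0.80092^2 = 0.050613
P(M+6) = 10 × 0.19908^2 × 0.80092^3 = 0.203621
P(M+8) = 5 × 0.19908^1 × 0.80092^4 = 0.409595
P(M+10) = 0.80092^5 = 0.329568
The M+8 peak is largest (0.409595); scaling to 100 gives 0.08 : 1.54 : 12.36 : 49.71 : 100.00 : 80.46.

0.08 : 1.54 : 12.36 : 49.71 : 100.00 : 80.46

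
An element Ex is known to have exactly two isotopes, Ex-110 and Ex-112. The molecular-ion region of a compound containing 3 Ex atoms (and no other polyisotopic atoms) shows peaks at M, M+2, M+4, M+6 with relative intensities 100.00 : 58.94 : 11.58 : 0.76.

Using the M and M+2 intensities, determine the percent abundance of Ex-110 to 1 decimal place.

83.6%

Let p = fractional abundance of Ex-110. I(M+2)/I(M) = [C(3,1)·p^2·(1−p)] / p^3 = 3·(1−p)/p = 58.94/100.00 = 0.5894
(1−p)/p = 0.5894/3 = 0.1965  ⇒  p = 1/(1 + 0.1965) = 0.8358
Ex-110: 83.6%, Ex-112: 16.4%.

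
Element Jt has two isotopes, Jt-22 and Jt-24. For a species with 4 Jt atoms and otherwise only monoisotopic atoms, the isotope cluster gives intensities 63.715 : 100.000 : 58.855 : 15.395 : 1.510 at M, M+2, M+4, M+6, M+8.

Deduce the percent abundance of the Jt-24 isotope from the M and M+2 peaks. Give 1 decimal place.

Write p for the Jt-22 fraction. I(M+2)/I(M) = [C(4,1)·p^3·(1−p)] / p^4 = 4·(1−p)/p = 100.000/63.715 = 1.5695
(1−p)/p = 1.5695/4 = 0.3924  ⇒  p = 1/(1 + 0.3924) = 0.7182
Jt-22: 71.8%, Jt-24: 28.2%.

28.2%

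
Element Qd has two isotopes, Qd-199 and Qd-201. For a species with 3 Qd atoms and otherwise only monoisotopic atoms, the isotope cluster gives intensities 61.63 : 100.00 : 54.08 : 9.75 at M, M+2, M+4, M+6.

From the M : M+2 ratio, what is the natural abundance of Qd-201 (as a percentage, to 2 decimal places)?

Write p for the Qd-199 fraction. I(M+2)/I(M) = [C(3,1)·p^2·(1−p)] / p^3 = 3·(1−p)/p = 100.00/61.63 = 1.6226
(1−p)/p = 1.6226/3 = 0.5409  ⇒  p = 1/(1 + 0.5409) = 0.6490
Qd-199: 64.90%, Qd-201: 35.10%.

35.10%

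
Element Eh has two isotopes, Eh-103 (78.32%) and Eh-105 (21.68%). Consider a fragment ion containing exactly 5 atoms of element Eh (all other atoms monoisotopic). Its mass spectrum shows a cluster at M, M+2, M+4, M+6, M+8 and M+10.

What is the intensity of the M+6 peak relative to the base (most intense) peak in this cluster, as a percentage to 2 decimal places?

15.33%

(0.7832 + 0.2168)^5 gives M 0.2947, M+2 0.4079, M+4 0.2258, M+6 0.0625, M+8 0.0087, M+10 0.0005; the largest is M+2.
P(M+2) = C(5,1) × 0.7832^4 × 0.2168^1 = 5 × 0.37626231 × 0.2168 = 0.407868 (base)
P(M+6) = C(5,3) × 0.7832^2 × 0.2168^3 = 10 × 0.61340224 × 0.01019009 = 0.062506
Relative intensity = 0.062506 / 0.407868 × 100 = 15.33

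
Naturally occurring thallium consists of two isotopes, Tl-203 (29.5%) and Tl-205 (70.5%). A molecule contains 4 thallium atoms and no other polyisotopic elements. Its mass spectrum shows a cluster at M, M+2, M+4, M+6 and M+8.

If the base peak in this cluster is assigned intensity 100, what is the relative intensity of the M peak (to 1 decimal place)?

1.8

(0.295 + 0.705)^4 gives M 0.0076, M+2 0.0724, M+4 0.2595, M+6 0.4135, M+8 0.2470; the largest is M+6.
P(M+6) = C(4,3) × 0.295^1 × 0.705^3 = 4 × 0.2950 × 0.35040263 = 0.413475 (base)
P(M) = C(4,0) × 0.295^4 × 0.705^0 = 1 × 0.00757335 × 1.0000 = 0.007573
Relative intensity = 0.007573 / 0.413475 × 100 = 1.8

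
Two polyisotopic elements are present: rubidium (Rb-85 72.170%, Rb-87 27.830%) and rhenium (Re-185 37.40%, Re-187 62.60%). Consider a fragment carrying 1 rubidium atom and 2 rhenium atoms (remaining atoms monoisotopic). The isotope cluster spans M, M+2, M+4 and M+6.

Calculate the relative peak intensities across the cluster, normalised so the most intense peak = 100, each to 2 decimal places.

Rubidium pattern (n=1): 0.7217 : 0.2783
Rhenium pattern (n=2): 0.139876 : 0.468248 : 0.391876
Convolve the two distributions (both contribute in 2-u steps):
  M: 0.7217×0.139876 = 0.100949
  M+2: 0.7217×0.468248 + 0.2783×0.139876 = 0.376862
  M+4: 0.7217×0.391876 + 0.2783×0.468248 = 0.413130
  M+6: 0.2783×0.391876 = 0.109059
Scale to base peak (0.413130) = 100: 24.44 : 91.22 : 100.00 : 26.40

24.44 : 91.22 : 100.00 : 26.40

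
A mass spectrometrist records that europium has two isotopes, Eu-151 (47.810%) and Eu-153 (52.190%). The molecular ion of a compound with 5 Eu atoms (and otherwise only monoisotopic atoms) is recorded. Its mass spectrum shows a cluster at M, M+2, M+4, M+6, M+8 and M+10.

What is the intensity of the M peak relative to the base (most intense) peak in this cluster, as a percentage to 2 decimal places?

7.69%

(0.47810 + 0.52190)^5 gives M 0.0250, M+2 0.1363, M+4 0.2977, M+6 0.3249, M+8 0.1774, M+10 0.0387; the largest is M+6.
P(M+6) = C(5,3) × 0.47810^2 × 0.52190^3 = 10 × 0.22857961 × 0.14215492 = 0.324937 (base)
P(M) = C(5,0) × 0.47810^5 × 0.52190^0 = 1 × 0.02498007 × 1.0000 = 0.024980
Relative intensity = 0.024980 / 0.324937 × 100 = 7.69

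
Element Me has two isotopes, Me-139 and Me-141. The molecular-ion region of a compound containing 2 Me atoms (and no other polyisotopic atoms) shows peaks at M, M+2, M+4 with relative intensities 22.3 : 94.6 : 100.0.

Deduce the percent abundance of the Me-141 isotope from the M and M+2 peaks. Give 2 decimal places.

67.96%

If p is the fraction of Me that is Me-139, then I(M+2)/I(M) = [C(2,1)·p^1·(1−p)] / p^2 = 2·(1−p)/p = 94.6/22.3 = 4.2422
(1−p)/p = 4.2422/2 = 2.1211  ⇒  p = 1/(1 + 2.1211) = 0.3204
Me-139: 32.04%, Me-141: 67.96%.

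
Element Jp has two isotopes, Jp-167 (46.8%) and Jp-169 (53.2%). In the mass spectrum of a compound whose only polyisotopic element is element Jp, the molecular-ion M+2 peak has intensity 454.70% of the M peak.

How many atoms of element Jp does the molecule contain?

4

The M+2/M ratio from n Jp atoms is n · q/p = n · 0.532/0.468.
n = 4.5470 × 0.468/0.532 = 4.00 ≈ 4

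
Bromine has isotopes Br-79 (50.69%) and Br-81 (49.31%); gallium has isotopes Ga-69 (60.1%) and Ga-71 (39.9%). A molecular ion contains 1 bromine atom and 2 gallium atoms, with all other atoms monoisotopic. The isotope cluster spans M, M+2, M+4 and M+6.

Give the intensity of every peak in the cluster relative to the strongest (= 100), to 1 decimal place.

43.5 : 100.0 : 75.3 : 18.6

Bromine pattern (n=1): 0.5069 : 0.4931
Gallium pattern (n=2): 0.361201 : 0.479598 : 0.159201
Convolve the two distributions (both contribute in 2-u steps):
  M: 0.5069×0.361201 = 0.183093
  M+2: 0.5069×0.479598 + 0.4931×0.361201 = 0.421216
  M+4: 0.5069×0.159201 + 0.4931×0.479598 = 0.317189
  M+6: 0.4931×0.159201 = 0.078502
Scale to base peak (0.421216) = 100: 43.5 : 100.0 : 75.3 : 18.6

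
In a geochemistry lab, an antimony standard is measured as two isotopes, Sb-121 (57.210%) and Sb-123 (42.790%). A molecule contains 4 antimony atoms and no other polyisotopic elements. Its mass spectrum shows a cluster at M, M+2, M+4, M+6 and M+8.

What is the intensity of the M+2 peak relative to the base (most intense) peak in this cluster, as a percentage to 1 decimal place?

89.1%

Binomial terms of (0.57210 + 0.42790)^4: M 0.1071, M+2 0.3205, M+4 0.3596, M+6 0.1793, M+8 0.0335 → M+4 is the base peak.
P(M+4) = C(4,2) × 0.57210^2 × 0.42790^2 = 6 × 0.32729841 × 0.18309841 = 0.359567 (base)
P(M+2) = C(4,1) × 0.57210^3 × 0.42790^1 = 4 × 0.18724742 × 0.4279 = 0.320493
Relative intensity = 0.320493 / 0.359567 × 100 = 89.1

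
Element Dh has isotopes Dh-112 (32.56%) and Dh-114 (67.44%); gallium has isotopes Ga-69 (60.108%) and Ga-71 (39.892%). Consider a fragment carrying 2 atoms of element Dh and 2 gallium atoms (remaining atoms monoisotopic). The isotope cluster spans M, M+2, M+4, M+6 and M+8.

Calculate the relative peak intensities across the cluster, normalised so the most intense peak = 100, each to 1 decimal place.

Element Dh pattern (n=2): 0.10601536 : 0.43916928 : 0.45481536
Gallium pattern (n=2): 0.36129717 : 0.47956567 : 0.15913717
Convolve the two distributions (both contribute in 2-u steps):
  M: 0.10601536×0.36129717 = 0.038303
  M+2: 0.10601536×0.47956567 + 0.43916928×0.36129717 = 0.209512
  M+4: 0.10601536×0.15913717 + 0.43916928×0.47956567 + 0.45481536×0.36129717 = 0.391805
  M+6: 0.43916928×0.15913717 + 0.45481536×0.47956567 = 0.288002
  M+8: 0.45481536×0.15913717 = 0.072378
Scale to base peak (0.391805) = 100: 9.8 : 53.5 : 100.0 : 73.5 : 18.5

9.8 : 53.5 : 100.0 : 73.5 : 18.5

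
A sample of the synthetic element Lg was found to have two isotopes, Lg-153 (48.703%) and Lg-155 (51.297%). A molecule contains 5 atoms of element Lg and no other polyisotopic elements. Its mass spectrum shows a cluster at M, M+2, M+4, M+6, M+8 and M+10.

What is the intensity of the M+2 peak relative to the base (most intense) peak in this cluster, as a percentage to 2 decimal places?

45.07%

Term probabilities: M 0.0274, M+2 0.1443, M+4 0.3040, M+6 0.3202, M+8 0.1686, M+10 0.0355. Base peak = M+6.
P(M+6) = C(5,3) × 0.48703^2 × 0.51297^3 = 10 × 0.23719822 × 0.13498201 = 0.320175 (base)
P(M+2) = C(5,1) × 0.48703^4 × 0.51297^1 = 5 × 0.056263 × 0.51297 = 0.144306
Relative intensity = 0.144306 / 0.320175 × 100 = 45.07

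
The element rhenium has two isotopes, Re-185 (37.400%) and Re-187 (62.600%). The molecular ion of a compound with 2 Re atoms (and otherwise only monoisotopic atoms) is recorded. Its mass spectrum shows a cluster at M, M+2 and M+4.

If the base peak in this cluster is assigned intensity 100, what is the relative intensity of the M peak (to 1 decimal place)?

Term probabilities: M 0.1399, M+2 0.4682, M+4 0.3919. Base peak = M+2.
P(M+2) = C(2,1) × 0.37400^1 × 0.62600^1 = 2 × 0.3740 × 0.6260 = 0.468248 (base)
P(M) = C(2,0) × 0.37400^2 × 0.62600^0 = 1 × 0.139876 × 1.0000 = 0.139876
Relative intensity = 0.139876 / 0.468248 × 100 = 29.9

29.9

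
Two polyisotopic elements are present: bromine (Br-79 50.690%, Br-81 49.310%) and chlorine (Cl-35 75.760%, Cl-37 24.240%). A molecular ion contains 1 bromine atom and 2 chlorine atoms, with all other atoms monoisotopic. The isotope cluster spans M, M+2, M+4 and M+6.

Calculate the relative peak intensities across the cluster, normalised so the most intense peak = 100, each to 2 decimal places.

Bromine pattern (n=1): 0.5069 : 0.4931
Chlorine pattern (n=2): 0.57395776 : 0.36728448 : 0.05875776
Convolve the two distributions (both contribute in 2-u steps):
  M: 0.5069×0.57395776 = 0.290939
  M+2: 0.5069×0.36728448 + 0.4931×0.57395776 = 0.469195
  M+4: 0.5069×0.05875776 + 0.4931×0.36728448 = 0.210892
  M+6: 0.4931×0.05875776 = 0.028973
Scale to base peak (0.469195) = 100: 62.01 : 100.00 : 44.95 : 6.18

62.01 : 100.00 : 44.95 : 6.18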